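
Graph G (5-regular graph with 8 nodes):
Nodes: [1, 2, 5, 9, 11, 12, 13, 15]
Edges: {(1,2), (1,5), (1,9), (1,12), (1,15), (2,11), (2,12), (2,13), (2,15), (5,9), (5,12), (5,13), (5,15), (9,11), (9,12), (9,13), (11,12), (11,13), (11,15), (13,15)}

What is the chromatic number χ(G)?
χ(G) = 4

Clique number ω(G) = 4 (lower bound: χ ≥ ω).
The clique on [1, 5, 9, 12] has size 4, forcing χ ≥ 4, and the coloring below uses 4 colors, so χ(G) = 4.
A valid 4-coloring: color 1: [5, 11]; color 2: [12, 15]; color 3: [1, 13]; color 4: [2, 9].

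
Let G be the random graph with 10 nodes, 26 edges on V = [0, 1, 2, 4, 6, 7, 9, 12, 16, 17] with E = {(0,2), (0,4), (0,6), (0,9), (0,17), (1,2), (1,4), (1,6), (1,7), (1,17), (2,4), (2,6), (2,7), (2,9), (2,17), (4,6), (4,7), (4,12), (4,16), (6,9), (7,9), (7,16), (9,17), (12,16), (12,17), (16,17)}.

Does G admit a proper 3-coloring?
No, G is not 3-colorable

The clique on vertices [0, 2, 9, 17] has size 4 > 3, so it alone needs 4 colors.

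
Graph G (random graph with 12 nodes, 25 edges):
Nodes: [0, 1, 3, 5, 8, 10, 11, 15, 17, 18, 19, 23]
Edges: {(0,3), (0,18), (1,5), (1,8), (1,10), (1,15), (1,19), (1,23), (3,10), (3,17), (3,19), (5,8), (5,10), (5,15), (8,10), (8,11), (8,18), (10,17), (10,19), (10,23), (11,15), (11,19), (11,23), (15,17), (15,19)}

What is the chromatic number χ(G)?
Clique number ω(G) = 4 (lower bound: χ ≥ ω).
The clique on [1, 5, 8, 10] has size 4, forcing χ ≥ 4, and the coloring below uses 4 colors, so χ(G) = 4.
A valid 4-coloring: color 1: [10, 15, 18]; color 2: [1, 3, 11]; color 3: [0, 8, 17, 19, 23]; color 4: [5].

χ(G) = 4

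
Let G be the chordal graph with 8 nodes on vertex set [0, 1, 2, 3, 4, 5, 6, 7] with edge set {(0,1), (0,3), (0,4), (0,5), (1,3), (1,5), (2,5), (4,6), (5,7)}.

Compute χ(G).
Clique number ω(G) = 3 (lower bound: χ ≥ ω).
The clique on [0, 1, 3] has size 3, forcing χ ≥ 3, and the coloring below uses 3 colors, so χ(G) = 3.
A valid 3-coloring: color 1: [0, 2, 6, 7]; color 2: [3, 4, 5]; color 3: [1].

χ(G) = 3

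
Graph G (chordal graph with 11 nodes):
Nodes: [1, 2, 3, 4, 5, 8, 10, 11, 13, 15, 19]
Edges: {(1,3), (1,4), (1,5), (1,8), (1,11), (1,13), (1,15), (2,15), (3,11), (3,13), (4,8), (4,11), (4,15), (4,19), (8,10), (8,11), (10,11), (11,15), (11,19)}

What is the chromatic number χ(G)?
Clique number ω(G) = 4 (lower bound: χ ≥ ω).
The clique on [1, 4, 8, 11] has size 4, forcing χ ≥ 4, and the coloring below uses 4 colors, so χ(G) = 4.
A valid 4-coloring: color 1: [1, 2, 10, 19]; color 2: [5, 11, 13]; color 3: [3, 4]; color 4: [8, 15].

χ(G) = 4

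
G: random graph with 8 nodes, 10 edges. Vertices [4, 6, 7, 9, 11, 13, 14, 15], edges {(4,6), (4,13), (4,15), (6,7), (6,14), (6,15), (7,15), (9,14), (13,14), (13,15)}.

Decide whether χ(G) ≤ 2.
The clique on vertices [4, 13, 15] has size 3 > 2, so it alone needs 3 colors.

No, G is not 2-colorable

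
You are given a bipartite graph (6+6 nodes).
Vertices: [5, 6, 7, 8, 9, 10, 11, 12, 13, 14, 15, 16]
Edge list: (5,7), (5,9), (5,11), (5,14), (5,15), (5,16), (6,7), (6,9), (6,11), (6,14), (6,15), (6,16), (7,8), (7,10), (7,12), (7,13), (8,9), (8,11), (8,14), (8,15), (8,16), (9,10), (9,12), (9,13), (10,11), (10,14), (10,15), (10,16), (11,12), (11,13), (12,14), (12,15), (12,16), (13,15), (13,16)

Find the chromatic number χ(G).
Clique number ω(G) = 2 (lower bound: χ ≥ ω).
The graph is bipartite (no odd cycle), so 2 colors suffice: χ(G) = 2.
A valid 2-coloring: color 1: [7, 9, 11, 14, 15, 16]; color 2: [5, 6, 8, 10, 12, 13].

χ(G) = 2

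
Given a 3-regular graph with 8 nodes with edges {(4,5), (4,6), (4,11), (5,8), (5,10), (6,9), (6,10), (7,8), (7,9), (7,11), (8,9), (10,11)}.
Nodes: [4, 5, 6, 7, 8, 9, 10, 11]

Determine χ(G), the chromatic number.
χ(G) = 3

Clique number ω(G) = 3 (lower bound: χ ≥ ω).
The clique on [7, 8, 9] has size 3, forcing χ ≥ 3, and the coloring below uses 3 colors, so χ(G) = 3.
A valid 3-coloring: color 1: [5, 9, 11]; color 2: [6, 8]; color 3: [4, 7, 10].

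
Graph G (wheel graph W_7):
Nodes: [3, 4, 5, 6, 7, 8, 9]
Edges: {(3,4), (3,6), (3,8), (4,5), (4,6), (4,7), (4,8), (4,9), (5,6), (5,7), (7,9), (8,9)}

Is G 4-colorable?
Yes, G is 4-colorable

A valid 4-coloring: color 1: [4]; color 2: [6, 7, 8]; color 3: [3, 5, 9].
(χ(G) = 3 ≤ 4.)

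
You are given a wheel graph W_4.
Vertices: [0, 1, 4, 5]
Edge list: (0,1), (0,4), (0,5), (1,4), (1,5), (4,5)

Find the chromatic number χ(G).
χ(G) = 4

Clique number ω(G) = 4 (lower bound: χ ≥ ω).
The clique on [0, 1, 4, 5] has size 4, forcing χ ≥ 4, and the coloring below uses 4 colors, so χ(G) = 4.
A valid 4-coloring: color 1: [0]; color 2: [4]; color 3: [5]; color 4: [1].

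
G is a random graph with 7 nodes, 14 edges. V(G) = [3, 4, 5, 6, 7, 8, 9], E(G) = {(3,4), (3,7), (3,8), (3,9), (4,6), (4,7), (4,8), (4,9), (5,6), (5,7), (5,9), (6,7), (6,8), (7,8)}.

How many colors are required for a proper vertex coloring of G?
Clique number ω(G) = 4 (lower bound: χ ≥ ω).
The clique on [3, 4, 7, 8] has size 4, forcing χ ≥ 4, and the coloring below uses 4 colors, so χ(G) = 4.
A valid 4-coloring: color 1: [7, 9]; color 2: [4, 5]; color 3: [8]; color 4: [3, 6].

χ(G) = 4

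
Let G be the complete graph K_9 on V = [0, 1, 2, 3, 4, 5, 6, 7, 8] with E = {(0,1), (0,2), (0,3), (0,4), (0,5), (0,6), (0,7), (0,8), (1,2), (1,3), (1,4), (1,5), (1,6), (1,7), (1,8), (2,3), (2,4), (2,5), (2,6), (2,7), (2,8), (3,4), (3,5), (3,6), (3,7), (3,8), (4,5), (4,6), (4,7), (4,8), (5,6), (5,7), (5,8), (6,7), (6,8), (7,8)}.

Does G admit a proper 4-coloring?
The clique on vertices [0, 1, 2, 3, 4, 5, 6, 7, 8] has size 9 > 4, so it alone needs 9 colors.

No, G is not 4-colorable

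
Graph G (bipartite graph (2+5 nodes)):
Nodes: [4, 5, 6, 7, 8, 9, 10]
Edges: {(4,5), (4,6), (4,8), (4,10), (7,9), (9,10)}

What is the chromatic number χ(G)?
χ(G) = 2

Clique number ω(G) = 2 (lower bound: χ ≥ ω).
The graph is bipartite (no odd cycle), so 2 colors suffice: χ(G) = 2.
A valid 2-coloring: color 1: [4, 9]; color 2: [5, 6, 7, 8, 10].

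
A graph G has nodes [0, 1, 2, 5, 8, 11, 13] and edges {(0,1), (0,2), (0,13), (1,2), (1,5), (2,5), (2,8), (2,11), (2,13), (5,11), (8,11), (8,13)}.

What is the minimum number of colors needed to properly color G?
Clique number ω(G) = 3 (lower bound: χ ≥ ω).
The clique on [0, 1, 2] has size 3, forcing χ ≥ 3, and the coloring below uses 3 colors, so χ(G) = 3.
A valid 3-coloring: color 1: [2]; color 2: [1, 11, 13]; color 3: [0, 5, 8].

χ(G) = 3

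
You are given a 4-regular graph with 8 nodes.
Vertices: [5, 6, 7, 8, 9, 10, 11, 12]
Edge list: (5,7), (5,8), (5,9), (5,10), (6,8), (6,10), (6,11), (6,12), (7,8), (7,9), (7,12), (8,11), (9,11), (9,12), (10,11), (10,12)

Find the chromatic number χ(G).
Clique number ω(G) = 3 (lower bound: χ ≥ ω).
The clique on [6, 8, 11] has size 3, forcing χ ≥ 3, and the coloring below uses 3 colors, so χ(G) = 3.
A valid 3-coloring: color 1: [5, 11, 12]; color 2: [8, 9, 10]; color 3: [6, 7].

χ(G) = 3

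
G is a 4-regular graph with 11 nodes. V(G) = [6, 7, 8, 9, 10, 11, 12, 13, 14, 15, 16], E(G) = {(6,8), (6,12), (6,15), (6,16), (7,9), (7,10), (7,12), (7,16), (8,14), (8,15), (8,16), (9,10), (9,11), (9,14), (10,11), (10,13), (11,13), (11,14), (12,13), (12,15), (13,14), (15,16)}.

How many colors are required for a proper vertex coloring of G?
χ(G) = 4

Clique number ω(G) = 4 (lower bound: χ ≥ ω).
The clique on [6, 8, 15, 16] has size 4, forcing χ ≥ 4, and the coloring below uses 4 colors, so χ(G) = 4.
A valid 4-coloring: color 1: [10, 12, 14, 16]; color 2: [8, 9, 13]; color 3: [7, 11, 15]; color 4: [6].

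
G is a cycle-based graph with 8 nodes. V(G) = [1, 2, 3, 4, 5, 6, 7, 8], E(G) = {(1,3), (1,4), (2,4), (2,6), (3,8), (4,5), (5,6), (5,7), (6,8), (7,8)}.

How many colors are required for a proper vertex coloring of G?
Clique number ω(G) = 2 (lower bound: χ ≥ ω).
The graph is bipartite (no odd cycle), so 2 colors suffice: χ(G) = 2.
A valid 2-coloring: color 1: [1, 2, 5, 8]; color 2: [3, 4, 6, 7].

χ(G) = 2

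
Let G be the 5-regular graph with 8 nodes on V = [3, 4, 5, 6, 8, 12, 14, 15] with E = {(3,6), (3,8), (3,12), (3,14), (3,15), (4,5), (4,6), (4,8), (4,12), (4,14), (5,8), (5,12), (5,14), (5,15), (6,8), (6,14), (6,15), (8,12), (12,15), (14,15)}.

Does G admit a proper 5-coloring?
Yes, G is 5-colorable

A valid 5-coloring: color 1: [5, 6]; color 2: [3, 4]; color 3: [12, 14]; color 4: [8, 15].
(χ(G) = 4 ≤ 5.)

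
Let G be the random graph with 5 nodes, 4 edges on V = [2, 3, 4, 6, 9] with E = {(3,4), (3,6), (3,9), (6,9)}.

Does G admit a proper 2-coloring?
No, G is not 2-colorable

The clique on vertices [3, 6, 9] has size 3 > 2, so it alone needs 3 colors.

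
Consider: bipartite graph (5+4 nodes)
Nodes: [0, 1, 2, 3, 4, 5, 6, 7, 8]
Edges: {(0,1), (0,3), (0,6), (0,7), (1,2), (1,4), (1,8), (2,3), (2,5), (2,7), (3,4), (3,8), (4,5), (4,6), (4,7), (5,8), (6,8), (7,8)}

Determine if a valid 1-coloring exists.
Edge (0,1) forces its endpoints to differ, so 1 color is not enough.

No, G is not 1-colorable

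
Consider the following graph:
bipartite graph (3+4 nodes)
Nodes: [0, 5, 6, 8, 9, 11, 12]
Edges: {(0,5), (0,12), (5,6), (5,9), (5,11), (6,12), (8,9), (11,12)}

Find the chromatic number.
χ(G) = 2

Clique number ω(G) = 2 (lower bound: χ ≥ ω).
The graph is bipartite (no odd cycle), so 2 colors suffice: χ(G) = 2.
A valid 2-coloring: color 1: [5, 8, 12]; color 2: [0, 6, 9, 11].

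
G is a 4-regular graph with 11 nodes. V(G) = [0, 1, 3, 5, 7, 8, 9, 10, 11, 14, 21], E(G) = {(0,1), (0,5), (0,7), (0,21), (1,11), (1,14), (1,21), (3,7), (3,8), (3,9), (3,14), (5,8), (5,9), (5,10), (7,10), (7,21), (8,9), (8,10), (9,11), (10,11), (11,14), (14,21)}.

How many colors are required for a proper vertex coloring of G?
Clique number ω(G) = 3 (lower bound: χ ≥ ω).
The clique on [0, 1, 21] has size 3, forcing χ ≥ 3, and the coloring below uses 3 colors, so χ(G) = 3.
A valid 3-coloring: color 1: [0, 9, 10, 14]; color 2: [3, 5, 11, 21]; color 3: [1, 7, 8].

χ(G) = 3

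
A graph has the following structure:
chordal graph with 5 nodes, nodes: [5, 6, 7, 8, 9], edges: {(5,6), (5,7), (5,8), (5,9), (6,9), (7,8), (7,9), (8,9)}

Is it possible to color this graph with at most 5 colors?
Yes, G is 5-colorable

A valid 5-coloring: color 1: [5]; color 2: [9]; color 3: [6, 8]; color 4: [7].
(χ(G) = 4 ≤ 5.)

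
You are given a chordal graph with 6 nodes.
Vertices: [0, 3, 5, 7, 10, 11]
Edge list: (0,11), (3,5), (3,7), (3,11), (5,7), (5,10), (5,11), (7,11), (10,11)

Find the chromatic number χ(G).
Clique number ω(G) = 4 (lower bound: χ ≥ ω).
The clique on [3, 5, 7, 11] has size 4, forcing χ ≥ 4, and the coloring below uses 4 colors, so χ(G) = 4.
A valid 4-coloring: color 1: [11]; color 2: [0, 5]; color 3: [7, 10]; color 4: [3].

χ(G) = 4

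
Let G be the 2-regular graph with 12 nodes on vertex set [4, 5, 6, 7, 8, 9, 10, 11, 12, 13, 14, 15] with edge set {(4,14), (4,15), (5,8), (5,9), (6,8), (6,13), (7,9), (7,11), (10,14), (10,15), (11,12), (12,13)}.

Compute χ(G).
Clique number ω(G) = 2 (lower bound: χ ≥ ω).
The graph is bipartite (no odd cycle), so 2 colors suffice: χ(G) = 2.
A valid 2-coloring: color 1: [4, 8, 9, 10, 11, 13]; color 2: [5, 6, 7, 12, 14, 15].

χ(G) = 2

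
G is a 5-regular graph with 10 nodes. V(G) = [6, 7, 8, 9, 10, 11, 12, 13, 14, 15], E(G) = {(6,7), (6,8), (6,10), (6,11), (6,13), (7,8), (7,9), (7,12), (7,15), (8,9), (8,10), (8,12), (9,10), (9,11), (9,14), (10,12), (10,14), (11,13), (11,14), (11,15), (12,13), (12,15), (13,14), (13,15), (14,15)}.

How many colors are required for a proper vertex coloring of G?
Clique number ω(G) = 4 (lower bound: χ ≥ ω).
The clique on [11, 13, 14, 15] has size 4, forcing χ ≥ 4, and the coloring below uses 4 colors, so χ(G) = 4.
A valid 4-coloring: color 1: [8, 15]; color 2: [6, 12, 14]; color 3: [7, 10, 11]; color 4: [9, 13].

χ(G) = 4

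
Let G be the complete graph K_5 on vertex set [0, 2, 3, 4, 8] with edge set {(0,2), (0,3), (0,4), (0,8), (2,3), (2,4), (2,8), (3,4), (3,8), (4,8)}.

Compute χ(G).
χ(G) = 5

Clique number ω(G) = 5 (lower bound: χ ≥ ω).
The clique on [0, 2, 3, 4, 8] has size 5, forcing χ ≥ 5, and the coloring below uses 5 colors, so χ(G) = 5.
A valid 5-coloring: color 1: [3]; color 2: [4]; color 3: [0]; color 4: [8]; color 5: [2].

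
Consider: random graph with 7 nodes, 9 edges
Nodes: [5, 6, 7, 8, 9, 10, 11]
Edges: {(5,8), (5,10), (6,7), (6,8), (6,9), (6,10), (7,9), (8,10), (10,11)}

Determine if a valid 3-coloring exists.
Yes, G is 3-colorable

A valid 3-coloring: color 1: [7, 10]; color 2: [5, 6, 11]; color 3: [8, 9].
(χ(G) = 3 ≤ 3.)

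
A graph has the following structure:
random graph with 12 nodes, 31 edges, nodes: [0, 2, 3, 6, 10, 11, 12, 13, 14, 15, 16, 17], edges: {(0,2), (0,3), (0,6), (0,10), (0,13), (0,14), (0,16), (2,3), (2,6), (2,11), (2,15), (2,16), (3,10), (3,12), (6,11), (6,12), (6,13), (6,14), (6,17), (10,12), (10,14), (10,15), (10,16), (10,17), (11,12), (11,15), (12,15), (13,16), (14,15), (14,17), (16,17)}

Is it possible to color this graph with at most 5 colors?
A valid 5-coloring: color 1: [3, 6, 15, 16]; color 2: [0, 12, 17]; color 3: [2, 10, 13]; color 4: [11, 14].
(χ(G) = 4 ≤ 5.)

Yes, G is 5-colorable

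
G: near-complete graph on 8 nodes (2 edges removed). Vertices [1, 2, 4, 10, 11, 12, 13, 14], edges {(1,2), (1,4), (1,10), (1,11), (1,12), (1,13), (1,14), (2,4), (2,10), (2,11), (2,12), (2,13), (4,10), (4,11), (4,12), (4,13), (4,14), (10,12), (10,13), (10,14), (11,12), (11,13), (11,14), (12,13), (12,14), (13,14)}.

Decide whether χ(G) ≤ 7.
A valid 7-coloring: color 1: [1]; color 2: [4]; color 3: [12]; color 4: [13]; color 5: [2, 14]; color 6: [10, 11].
(χ(G) = 6 ≤ 7.)

Yes, G is 7-colorable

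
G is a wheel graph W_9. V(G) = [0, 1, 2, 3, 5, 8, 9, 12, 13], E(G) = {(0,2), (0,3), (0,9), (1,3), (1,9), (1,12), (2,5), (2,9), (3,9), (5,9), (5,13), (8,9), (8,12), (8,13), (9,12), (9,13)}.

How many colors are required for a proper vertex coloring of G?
Clique number ω(G) = 3 (lower bound: χ ≥ ω).
The clique on [0, 2, 9] has size 3, forcing χ ≥ 3, and the coloring below uses 3 colors, so χ(G) = 3.
A valid 3-coloring: color 1: [9]; color 2: [0, 1, 5, 8]; color 3: [2, 3, 12, 13].

χ(G) = 3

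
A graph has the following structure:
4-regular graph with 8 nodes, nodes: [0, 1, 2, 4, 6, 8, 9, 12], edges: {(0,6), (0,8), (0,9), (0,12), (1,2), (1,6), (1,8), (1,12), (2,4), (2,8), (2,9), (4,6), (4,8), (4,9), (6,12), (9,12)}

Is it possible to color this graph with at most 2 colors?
No, G is not 2-colorable

The clique on vertices [0, 9, 12] has size 3 > 2, so it alone needs 3 colors.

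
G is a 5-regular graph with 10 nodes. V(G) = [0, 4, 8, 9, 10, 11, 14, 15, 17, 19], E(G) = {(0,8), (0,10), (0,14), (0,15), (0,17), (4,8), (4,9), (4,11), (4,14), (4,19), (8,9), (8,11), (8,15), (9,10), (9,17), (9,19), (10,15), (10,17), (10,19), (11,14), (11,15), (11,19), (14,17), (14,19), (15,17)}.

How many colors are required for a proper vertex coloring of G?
Clique number ω(G) = 4 (lower bound: χ ≥ ω).
The clique on [0, 10, 15, 17] has size 4, forcing χ ≥ 4, and the coloring below uses 4 colors, so χ(G) = 4.
A valid 4-coloring: color 1: [9, 14, 15]; color 2: [4, 10]; color 3: [8, 17, 19]; color 4: [0, 11].

χ(G) = 4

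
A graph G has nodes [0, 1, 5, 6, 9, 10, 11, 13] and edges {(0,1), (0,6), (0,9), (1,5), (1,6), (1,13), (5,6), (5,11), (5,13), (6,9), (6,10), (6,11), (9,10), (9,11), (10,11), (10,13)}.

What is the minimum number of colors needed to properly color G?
χ(G) = 4

Clique number ω(G) = 4 (lower bound: χ ≥ ω).
The clique on [6, 9, 10, 11] has size 4, forcing χ ≥ 4, and the coloring below uses 4 colors, so χ(G) = 4.
A valid 4-coloring: color 1: [6, 13]; color 2: [0, 5, 10]; color 3: [1, 9]; color 4: [11].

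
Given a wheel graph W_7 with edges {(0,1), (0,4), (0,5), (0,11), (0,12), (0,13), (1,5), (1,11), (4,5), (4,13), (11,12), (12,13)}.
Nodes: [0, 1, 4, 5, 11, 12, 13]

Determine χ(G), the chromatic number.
χ(G) = 3

Clique number ω(G) = 3 (lower bound: χ ≥ ω).
The clique on [0, 1, 11] has size 3, forcing χ ≥ 3, and the coloring below uses 3 colors, so χ(G) = 3.
A valid 3-coloring: color 1: [0]; color 2: [5, 11, 13]; color 3: [1, 4, 12].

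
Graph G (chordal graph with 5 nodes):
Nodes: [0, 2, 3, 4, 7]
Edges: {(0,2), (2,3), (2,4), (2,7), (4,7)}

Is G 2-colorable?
No, G is not 2-colorable

The clique on vertices [2, 4, 7] has size 3 > 2, so it alone needs 3 colors.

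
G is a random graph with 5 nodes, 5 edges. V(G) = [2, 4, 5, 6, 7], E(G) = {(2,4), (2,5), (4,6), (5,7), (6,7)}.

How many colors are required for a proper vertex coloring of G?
Clique number ω(G) = 2 (lower bound: χ ≥ ω).
Odd cycle [2, 4, 6, 7, 5] needs 3 colors (χ ≥ 3).
The coloring below uses 3 colors, so χ(G) = 3.
A valid 3-coloring: color 1: [4, 7]; color 2: [5, 6]; color 3: [2].

χ(G) = 3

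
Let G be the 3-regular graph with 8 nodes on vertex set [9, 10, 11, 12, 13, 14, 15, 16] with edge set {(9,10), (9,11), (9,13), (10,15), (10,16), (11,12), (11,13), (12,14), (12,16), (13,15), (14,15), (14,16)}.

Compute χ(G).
χ(G) = 3

Clique number ω(G) = 3 (lower bound: χ ≥ ω).
The clique on [9, 11, 13] has size 3, forcing χ ≥ 3, and the coloring below uses 3 colors, so χ(G) = 3.
A valid 3-coloring: color 1: [9, 15, 16]; color 2: [10, 11, 14]; color 3: [12, 13].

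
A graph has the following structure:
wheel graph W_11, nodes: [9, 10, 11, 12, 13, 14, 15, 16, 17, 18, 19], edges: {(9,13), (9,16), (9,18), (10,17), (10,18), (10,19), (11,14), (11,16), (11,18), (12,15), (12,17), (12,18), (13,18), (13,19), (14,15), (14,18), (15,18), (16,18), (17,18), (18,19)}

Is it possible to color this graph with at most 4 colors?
Yes, G is 4-colorable

A valid 4-coloring: color 1: [18]; color 2: [9, 11, 15, 17, 19]; color 3: [10, 12, 13, 14, 16].
(χ(G) = 3 ≤ 4.)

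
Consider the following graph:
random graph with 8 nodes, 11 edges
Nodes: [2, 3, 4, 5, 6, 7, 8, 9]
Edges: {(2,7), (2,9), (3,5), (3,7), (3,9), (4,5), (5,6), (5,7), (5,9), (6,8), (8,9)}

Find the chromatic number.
Clique number ω(G) = 3 (lower bound: χ ≥ ω).
The clique on [3, 5, 9] has size 3, forcing χ ≥ 3, and the coloring below uses 3 colors, so χ(G) = 3.
A valid 3-coloring: color 1: [2, 5, 8]; color 2: [4, 6, 7, 9]; color 3: [3].

χ(G) = 3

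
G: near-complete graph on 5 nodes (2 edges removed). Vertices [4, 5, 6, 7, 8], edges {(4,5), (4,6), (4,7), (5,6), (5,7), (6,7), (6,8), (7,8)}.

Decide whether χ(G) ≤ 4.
Yes, G is 4-colorable

A valid 4-coloring: color 1: [7]; color 2: [6]; color 3: [4, 8]; color 4: [5].
(χ(G) = 4 ≤ 4.)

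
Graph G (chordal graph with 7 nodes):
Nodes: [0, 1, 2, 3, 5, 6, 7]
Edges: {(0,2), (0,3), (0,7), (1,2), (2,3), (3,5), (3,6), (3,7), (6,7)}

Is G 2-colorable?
No, G is not 2-colorable

The clique on vertices [0, 2, 3] has size 3 > 2, so it alone needs 3 colors.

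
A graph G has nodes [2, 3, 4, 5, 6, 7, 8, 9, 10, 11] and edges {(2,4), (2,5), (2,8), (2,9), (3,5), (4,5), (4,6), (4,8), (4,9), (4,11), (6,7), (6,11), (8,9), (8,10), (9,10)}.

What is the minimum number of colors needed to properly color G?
Clique number ω(G) = 4 (lower bound: χ ≥ ω).
The clique on [2, 4, 8, 9] has size 4, forcing χ ≥ 4, and the coloring below uses 4 colors, so χ(G) = 4.
A valid 4-coloring: color 1: [3, 4, 7, 10]; color 2: [5, 6, 9]; color 3: [2, 11]; color 4: [8].

χ(G) = 4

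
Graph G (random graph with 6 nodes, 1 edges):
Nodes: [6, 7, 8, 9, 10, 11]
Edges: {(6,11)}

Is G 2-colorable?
A valid 2-coloring: color 1: [7, 8, 9, 10, 11]; color 2: [6].
(χ(G) = 2 ≤ 2.)

Yes, G is 2-colorable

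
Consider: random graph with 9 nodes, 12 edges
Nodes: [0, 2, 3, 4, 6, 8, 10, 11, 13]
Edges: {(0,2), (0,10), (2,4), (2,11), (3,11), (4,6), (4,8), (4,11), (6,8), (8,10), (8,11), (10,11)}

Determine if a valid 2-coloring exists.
No, G is not 2-colorable

The clique on vertices [8, 10, 11] has size 3 > 2, so it alone needs 3 colors.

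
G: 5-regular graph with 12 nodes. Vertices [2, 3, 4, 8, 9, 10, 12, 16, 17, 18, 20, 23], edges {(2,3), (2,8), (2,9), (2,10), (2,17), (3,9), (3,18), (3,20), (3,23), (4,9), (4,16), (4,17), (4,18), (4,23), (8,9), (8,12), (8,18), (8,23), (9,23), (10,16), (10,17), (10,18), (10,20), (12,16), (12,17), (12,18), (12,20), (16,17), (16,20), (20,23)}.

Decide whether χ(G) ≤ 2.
No, G is not 2-colorable

The clique on vertices [2, 8, 9] has size 3 > 2, so it alone needs 3 colors.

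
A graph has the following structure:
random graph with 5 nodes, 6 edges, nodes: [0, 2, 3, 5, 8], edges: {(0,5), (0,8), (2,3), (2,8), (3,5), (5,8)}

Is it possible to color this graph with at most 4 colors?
A valid 4-coloring: color 1: [2, 5]; color 2: [3, 8]; color 3: [0].
(χ(G) = 3 ≤ 4.)

Yes, G is 4-colorable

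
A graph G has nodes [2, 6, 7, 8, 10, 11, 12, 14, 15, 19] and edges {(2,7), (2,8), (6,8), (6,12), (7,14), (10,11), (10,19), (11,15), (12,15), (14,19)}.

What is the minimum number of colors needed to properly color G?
Clique number ω(G) = 2 (lower bound: χ ≥ ω).
The graph is bipartite (no odd cycle), so 2 colors suffice: χ(G) = 2.
A valid 2-coloring: color 1: [2, 6, 10, 14, 15]; color 2: [7, 8, 11, 12, 19].

χ(G) = 2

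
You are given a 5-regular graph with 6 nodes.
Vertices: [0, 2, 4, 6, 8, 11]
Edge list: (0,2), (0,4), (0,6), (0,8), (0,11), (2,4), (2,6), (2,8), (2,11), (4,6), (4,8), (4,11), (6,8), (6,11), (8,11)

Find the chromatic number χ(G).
Clique number ω(G) = 6 (lower bound: χ ≥ ω).
The clique on [0, 2, 4, 6, 8, 11] has size 6, forcing χ ≥ 6, and the coloring below uses 6 colors, so χ(G) = 6.
A valid 6-coloring: color 1: [11]; color 2: [0]; color 3: [8]; color 4: [2]; color 5: [6]; color 6: [4].

χ(G) = 6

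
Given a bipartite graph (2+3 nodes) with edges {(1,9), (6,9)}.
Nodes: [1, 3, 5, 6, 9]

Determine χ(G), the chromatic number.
Clique number ω(G) = 2 (lower bound: χ ≥ ω).
The graph is bipartite (no odd cycle), so 2 colors suffice: χ(G) = 2.
A valid 2-coloring: color 1: [3, 5, 9]; color 2: [1, 6].

χ(G) = 2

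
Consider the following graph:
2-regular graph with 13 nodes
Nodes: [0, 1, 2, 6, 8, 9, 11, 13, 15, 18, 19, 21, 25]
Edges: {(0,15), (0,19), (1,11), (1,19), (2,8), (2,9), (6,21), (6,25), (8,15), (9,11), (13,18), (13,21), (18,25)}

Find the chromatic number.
χ(G) = 3

Clique number ω(G) = 2 (lower bound: χ ≥ ω).
Odd cycle [18, 25, 6, 21, 13] needs 3 colors (χ ≥ 3).
The coloring below uses 3 colors, so χ(G) = 3.
A valid 3-coloring: color 1: [0, 1, 8, 9, 21, 25]; color 2: [2, 6, 11, 15, 18, 19]; color 3: [13].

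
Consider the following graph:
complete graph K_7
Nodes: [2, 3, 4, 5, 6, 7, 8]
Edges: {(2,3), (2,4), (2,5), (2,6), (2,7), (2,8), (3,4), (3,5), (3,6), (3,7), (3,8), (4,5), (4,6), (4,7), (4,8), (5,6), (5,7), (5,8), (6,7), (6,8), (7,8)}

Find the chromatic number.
Clique number ω(G) = 7 (lower bound: χ ≥ ω).
The clique on [2, 3, 4, 5, 6, 7, 8] has size 7, forcing χ ≥ 7, and the coloring below uses 7 colors, so χ(G) = 7.
A valid 7-coloring: color 1: [6]; color 2: [3]; color 3: [2]; color 4: [4]; color 5: [8]; color 6: [7]; color 7: [5].

χ(G) = 7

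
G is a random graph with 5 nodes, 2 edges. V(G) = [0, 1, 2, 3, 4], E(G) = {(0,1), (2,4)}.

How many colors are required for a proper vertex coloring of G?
χ(G) = 2

Clique number ω(G) = 2 (lower bound: χ ≥ ω).
The graph is bipartite (no odd cycle), so 2 colors suffice: χ(G) = 2.
A valid 2-coloring: color 1: [0, 3, 4]; color 2: [1, 2].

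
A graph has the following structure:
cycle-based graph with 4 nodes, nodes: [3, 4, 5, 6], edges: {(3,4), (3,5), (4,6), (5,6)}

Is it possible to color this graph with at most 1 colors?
No, G is not 1-colorable

Edge (3,4) forces its endpoints to differ, so 1 color is not enough.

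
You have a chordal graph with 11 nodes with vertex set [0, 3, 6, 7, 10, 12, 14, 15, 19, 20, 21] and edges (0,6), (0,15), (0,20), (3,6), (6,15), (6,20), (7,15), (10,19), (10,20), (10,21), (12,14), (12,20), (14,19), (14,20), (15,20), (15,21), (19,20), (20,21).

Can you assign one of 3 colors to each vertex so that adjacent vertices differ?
The clique on vertices [0, 6, 15, 20] has size 4 > 3, so it alone needs 4 colors.

No, G is not 3-colorable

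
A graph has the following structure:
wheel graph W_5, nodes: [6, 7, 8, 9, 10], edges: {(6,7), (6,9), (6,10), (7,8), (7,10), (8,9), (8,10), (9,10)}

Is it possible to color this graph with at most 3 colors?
Yes, G is 3-colorable

A valid 3-coloring: color 1: [10]; color 2: [7, 9]; color 3: [6, 8].
(χ(G) = 3 ≤ 3.)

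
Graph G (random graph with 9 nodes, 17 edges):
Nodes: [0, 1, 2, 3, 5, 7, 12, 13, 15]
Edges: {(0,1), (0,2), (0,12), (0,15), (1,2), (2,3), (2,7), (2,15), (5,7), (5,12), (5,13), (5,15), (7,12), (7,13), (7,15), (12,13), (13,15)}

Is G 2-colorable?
The clique on vertices [5, 7, 12, 13] has size 4 > 2, so it alone needs 4 colors.

No, G is not 2-colorable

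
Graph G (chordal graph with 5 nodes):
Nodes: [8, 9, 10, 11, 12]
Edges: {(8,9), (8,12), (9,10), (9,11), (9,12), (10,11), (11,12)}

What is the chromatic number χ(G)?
Clique number ω(G) = 3 (lower bound: χ ≥ ω).
The clique on [8, 9, 12] has size 3, forcing χ ≥ 3, and the coloring below uses 3 colors, so χ(G) = 3.
A valid 3-coloring: color 1: [9]; color 2: [10, 12]; color 3: [8, 11].

χ(G) = 3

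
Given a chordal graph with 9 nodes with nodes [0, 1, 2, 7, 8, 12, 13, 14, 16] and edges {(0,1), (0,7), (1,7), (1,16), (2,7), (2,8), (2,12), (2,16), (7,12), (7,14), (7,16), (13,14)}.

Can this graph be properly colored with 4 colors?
Yes, G is 4-colorable

A valid 4-coloring: color 1: [7, 8, 13]; color 2: [1, 2, 14]; color 3: [0, 12, 16].
(χ(G) = 3 ≤ 4.)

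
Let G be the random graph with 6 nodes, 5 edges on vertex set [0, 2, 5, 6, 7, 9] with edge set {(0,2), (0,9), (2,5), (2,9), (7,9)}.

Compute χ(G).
Clique number ω(G) = 3 (lower bound: χ ≥ ω).
The clique on [0, 2, 9] has size 3, forcing χ ≥ 3, and the coloring below uses 3 colors, so χ(G) = 3.
A valid 3-coloring: color 1: [2, 6, 7]; color 2: [5, 9]; color 3: [0].

χ(G) = 3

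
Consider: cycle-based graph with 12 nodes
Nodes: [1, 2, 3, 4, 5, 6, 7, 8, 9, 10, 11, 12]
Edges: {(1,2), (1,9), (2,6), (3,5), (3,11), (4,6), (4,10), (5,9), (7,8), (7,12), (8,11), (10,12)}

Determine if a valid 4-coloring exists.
Yes, G is 4-colorable

A valid 4-coloring: color 1: [2, 3, 4, 8, 9, 12]; color 2: [1, 5, 6, 7, 10, 11].
(χ(G) = 2 ≤ 4.)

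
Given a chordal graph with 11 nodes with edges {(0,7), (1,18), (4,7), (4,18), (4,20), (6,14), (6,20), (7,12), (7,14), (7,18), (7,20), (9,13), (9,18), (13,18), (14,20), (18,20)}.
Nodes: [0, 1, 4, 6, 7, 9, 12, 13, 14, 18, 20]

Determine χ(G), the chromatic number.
χ(G) = 4

Clique number ω(G) = 4 (lower bound: χ ≥ ω).
The clique on [4, 7, 18, 20] has size 4, forcing χ ≥ 4, and the coloring below uses 4 colors, so χ(G) = 4.
A valid 4-coloring: color 1: [0, 12, 14, 18]; color 2: [1, 6, 7, 9]; color 3: [13, 20]; color 4: [4].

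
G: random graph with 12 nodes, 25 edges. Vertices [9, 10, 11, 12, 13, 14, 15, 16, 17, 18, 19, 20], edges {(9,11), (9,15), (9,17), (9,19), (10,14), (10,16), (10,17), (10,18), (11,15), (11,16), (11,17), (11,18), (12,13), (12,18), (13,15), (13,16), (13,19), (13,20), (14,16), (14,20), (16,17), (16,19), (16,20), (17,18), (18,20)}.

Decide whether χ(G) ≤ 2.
No, G is not 2-colorable

The clique on vertices [9, 11, 17] has size 3 > 2, so it alone needs 3 colors.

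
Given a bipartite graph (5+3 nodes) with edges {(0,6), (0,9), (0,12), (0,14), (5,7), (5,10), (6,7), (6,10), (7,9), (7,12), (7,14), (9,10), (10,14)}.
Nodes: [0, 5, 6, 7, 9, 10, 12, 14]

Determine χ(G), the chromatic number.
χ(G) = 2

Clique number ω(G) = 2 (lower bound: χ ≥ ω).
The graph is bipartite (no odd cycle), so 2 colors suffice: χ(G) = 2.
A valid 2-coloring: color 1: [0, 7, 10]; color 2: [5, 6, 9, 12, 14].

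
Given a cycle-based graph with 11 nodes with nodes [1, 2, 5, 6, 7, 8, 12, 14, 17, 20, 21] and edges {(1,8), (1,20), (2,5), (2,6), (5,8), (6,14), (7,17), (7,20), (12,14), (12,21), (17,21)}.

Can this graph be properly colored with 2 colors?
Odd cycle [6, 2, 5, 8, 1, 20, 7, 17, 21, 12, 14] needs 3 colors (χ ≥ 3).
Hence χ(G) ≥ 3 > 2, so no proper 2-coloring exists.

No, G is not 2-colorable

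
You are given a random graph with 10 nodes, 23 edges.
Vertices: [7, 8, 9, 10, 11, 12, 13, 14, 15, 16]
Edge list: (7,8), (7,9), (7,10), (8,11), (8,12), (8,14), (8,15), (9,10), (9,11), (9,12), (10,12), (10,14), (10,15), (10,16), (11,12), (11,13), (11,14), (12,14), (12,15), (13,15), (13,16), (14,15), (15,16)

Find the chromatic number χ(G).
χ(G) = 4

Clique number ω(G) = 4 (lower bound: χ ≥ ω).
The clique on [8, 11, 12, 14] has size 4, forcing χ ≥ 4, and the coloring below uses 4 colors, so χ(G) = 4.
A valid 4-coloring: color 1: [7, 12, 16]; color 2: [8, 10, 13]; color 3: [11, 15]; color 4: [9, 14].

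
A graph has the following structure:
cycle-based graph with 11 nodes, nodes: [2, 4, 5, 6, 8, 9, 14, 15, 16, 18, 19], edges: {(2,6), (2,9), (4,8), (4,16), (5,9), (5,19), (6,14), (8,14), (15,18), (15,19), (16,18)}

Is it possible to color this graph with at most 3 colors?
A valid 3-coloring: color 1: [2, 4, 14, 18, 19]; color 2: [5, 6, 8, 15, 16]; color 3: [9].
(χ(G) = 3 ≤ 3.)

Yes, G is 3-colorable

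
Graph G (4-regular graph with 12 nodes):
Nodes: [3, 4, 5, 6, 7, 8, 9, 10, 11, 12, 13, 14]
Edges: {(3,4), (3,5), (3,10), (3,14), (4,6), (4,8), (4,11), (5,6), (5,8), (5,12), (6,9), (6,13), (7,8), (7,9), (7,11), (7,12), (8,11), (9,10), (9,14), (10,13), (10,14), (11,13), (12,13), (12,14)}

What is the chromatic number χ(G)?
χ(G) = 3

Clique number ω(G) = 3 (lower bound: χ ≥ ω).
The clique on [3, 10, 14] has size 3, forcing χ ≥ 3, and the coloring below uses 3 colors, so χ(G) = 3.
A valid 3-coloring: color 1: [3, 8, 9, 13]; color 2: [6, 10, 11, 12]; color 3: [4, 5, 7, 14].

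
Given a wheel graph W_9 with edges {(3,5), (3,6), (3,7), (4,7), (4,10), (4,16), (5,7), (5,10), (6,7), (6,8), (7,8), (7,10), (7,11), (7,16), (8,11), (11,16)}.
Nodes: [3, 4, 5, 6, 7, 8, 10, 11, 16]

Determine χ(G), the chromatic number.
Clique number ω(G) = 3 (lower bound: χ ≥ ω).
The clique on [3, 5, 7] has size 3, forcing χ ≥ 3, and the coloring below uses 3 colors, so χ(G) = 3.
A valid 3-coloring: color 1: [7]; color 2: [3, 8, 10, 16]; color 3: [4, 5, 6, 11].

χ(G) = 3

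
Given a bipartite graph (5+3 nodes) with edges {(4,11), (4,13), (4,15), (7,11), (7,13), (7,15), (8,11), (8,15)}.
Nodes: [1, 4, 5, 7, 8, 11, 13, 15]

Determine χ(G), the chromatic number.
χ(G) = 2

Clique number ω(G) = 2 (lower bound: χ ≥ ω).
The graph is bipartite (no odd cycle), so 2 colors suffice: χ(G) = 2.
A valid 2-coloring: color 1: [1, 4, 5, 7, 8]; color 2: [11, 13, 15].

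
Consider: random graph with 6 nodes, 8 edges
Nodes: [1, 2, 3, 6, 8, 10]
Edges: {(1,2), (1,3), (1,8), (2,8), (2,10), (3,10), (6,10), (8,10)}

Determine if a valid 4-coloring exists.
A valid 4-coloring: color 1: [1, 10]; color 2: [3, 6, 8]; color 3: [2].
(χ(G) = 3 ≤ 4.)

Yes, G is 4-colorable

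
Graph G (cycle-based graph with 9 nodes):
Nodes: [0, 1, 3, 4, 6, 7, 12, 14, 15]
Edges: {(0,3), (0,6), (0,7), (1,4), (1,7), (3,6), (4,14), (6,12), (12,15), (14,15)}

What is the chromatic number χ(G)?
χ(G) = 3

Clique number ω(G) = 3 (lower bound: χ ≥ ω).
The clique on [0, 3, 6] has size 3, forcing χ ≥ 3, and the coloring below uses 3 colors, so χ(G) = 3.
A valid 3-coloring: color 1: [4, 6, 7, 15]; color 2: [0, 1, 12, 14]; color 3: [3].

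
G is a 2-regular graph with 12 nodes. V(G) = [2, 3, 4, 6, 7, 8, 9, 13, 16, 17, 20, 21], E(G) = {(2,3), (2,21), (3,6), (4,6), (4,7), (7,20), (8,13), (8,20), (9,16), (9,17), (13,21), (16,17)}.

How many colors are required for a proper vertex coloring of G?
χ(G) = 3

Clique number ω(G) = 3 (lower bound: χ ≥ ω).
The clique on [9, 16, 17] has size 3, forcing χ ≥ 3, and the coloring below uses 3 colors, so χ(G) = 3.
A valid 3-coloring: color 1: [3, 4, 13, 17, 20]; color 2: [2, 6, 7, 8, 16]; color 3: [9, 21].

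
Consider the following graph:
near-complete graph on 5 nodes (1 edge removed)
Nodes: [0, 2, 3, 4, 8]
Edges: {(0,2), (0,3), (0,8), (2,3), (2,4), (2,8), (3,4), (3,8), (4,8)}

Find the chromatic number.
χ(G) = 4

Clique number ω(G) = 4 (lower bound: χ ≥ ω).
The clique on [0, 2, 3, 8] has size 4, forcing χ ≥ 4, and the coloring below uses 4 colors, so χ(G) = 4.
A valid 4-coloring: color 1: [2]; color 2: [8]; color 3: [3]; color 4: [0, 4].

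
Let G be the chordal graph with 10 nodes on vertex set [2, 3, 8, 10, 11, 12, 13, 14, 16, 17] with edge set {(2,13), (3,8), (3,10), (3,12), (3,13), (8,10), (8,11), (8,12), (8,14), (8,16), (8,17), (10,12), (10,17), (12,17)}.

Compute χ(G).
χ(G) = 4

Clique number ω(G) = 4 (lower bound: χ ≥ ω).
The clique on [8, 10, 12, 17] has size 4, forcing χ ≥ 4, and the coloring below uses 4 colors, so χ(G) = 4.
A valid 4-coloring: color 1: [8, 13]; color 2: [2, 3, 11, 14, 16, 17]; color 3: [12]; color 4: [10].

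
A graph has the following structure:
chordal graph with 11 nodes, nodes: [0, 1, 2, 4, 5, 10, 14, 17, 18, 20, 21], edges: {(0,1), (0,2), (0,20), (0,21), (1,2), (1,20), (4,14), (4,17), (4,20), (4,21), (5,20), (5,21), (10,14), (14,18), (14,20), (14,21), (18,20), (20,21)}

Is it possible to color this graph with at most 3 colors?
No, G is not 3-colorable

The clique on vertices [4, 14, 20, 21] has size 4 > 3, so it alone needs 4 colors.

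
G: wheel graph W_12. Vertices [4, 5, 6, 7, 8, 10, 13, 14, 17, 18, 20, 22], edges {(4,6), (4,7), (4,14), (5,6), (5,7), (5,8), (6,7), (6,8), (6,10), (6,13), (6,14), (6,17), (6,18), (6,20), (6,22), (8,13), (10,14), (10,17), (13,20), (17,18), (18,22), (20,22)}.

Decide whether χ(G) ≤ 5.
A valid 5-coloring: color 1: [6]; color 2: [5, 13, 14, 17, 22]; color 3: [4, 8, 10, 18, 20]; color 4: [7].
(χ(G) = 4 ≤ 5.)

Yes, G is 5-colorable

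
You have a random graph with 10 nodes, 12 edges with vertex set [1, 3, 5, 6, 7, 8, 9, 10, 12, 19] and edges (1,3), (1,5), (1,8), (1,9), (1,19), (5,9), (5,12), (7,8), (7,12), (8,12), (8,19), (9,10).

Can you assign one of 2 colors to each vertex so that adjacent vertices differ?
No, G is not 2-colorable

The clique on vertices [1, 8, 19] has size 3 > 2, so it alone needs 3 colors.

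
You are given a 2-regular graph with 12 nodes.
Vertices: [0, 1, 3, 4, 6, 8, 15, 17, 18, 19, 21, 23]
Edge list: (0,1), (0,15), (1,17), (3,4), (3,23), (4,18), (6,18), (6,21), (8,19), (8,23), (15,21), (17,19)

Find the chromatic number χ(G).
Clique number ω(G) = 2 (lower bound: χ ≥ ω).
The graph is bipartite (no odd cycle), so 2 colors suffice: χ(G) = 2.
A valid 2-coloring: color 1: [1, 4, 6, 15, 19, 23]; color 2: [0, 3, 8, 17, 18, 21].

χ(G) = 2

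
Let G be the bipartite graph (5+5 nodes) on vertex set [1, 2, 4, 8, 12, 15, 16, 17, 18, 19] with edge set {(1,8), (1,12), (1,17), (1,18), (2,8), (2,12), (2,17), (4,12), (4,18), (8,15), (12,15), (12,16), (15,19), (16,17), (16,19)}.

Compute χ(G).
Clique number ω(G) = 2 (lower bound: χ ≥ ω).
The graph is bipartite (no odd cycle), so 2 colors suffice: χ(G) = 2.
A valid 2-coloring: color 1: [8, 12, 17, 18, 19]; color 2: [1, 2, 4, 15, 16].

χ(G) = 2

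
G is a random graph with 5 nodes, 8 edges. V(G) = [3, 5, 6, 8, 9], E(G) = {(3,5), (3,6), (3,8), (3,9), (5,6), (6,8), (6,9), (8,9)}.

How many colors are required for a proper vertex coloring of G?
Clique number ω(G) = 4 (lower bound: χ ≥ ω).
The clique on [3, 6, 8, 9] has size 4, forcing χ ≥ 4, and the coloring below uses 4 colors, so χ(G) = 4.
A valid 4-coloring: color 1: [6]; color 2: [3]; color 3: [5, 9]; color 4: [8].

χ(G) = 4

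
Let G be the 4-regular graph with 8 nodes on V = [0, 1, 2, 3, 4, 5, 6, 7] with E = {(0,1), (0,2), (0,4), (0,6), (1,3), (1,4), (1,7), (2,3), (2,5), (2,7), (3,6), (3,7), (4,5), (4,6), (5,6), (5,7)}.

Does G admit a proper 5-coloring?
Yes, G is 5-colorable

A valid 5-coloring: color 1: [0, 3, 5]; color 2: [1, 2, 6]; color 3: [4, 7].
(χ(G) = 3 ≤ 5.)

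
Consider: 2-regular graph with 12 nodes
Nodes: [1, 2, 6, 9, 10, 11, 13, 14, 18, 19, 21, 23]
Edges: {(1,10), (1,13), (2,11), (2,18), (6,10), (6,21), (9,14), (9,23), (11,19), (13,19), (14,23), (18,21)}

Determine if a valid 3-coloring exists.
A valid 3-coloring: color 1: [6, 11, 13, 14, 18]; color 2: [1, 2, 9, 19, 21]; color 3: [10, 23].
(χ(G) = 3 ≤ 3.)

Yes, G is 3-colorable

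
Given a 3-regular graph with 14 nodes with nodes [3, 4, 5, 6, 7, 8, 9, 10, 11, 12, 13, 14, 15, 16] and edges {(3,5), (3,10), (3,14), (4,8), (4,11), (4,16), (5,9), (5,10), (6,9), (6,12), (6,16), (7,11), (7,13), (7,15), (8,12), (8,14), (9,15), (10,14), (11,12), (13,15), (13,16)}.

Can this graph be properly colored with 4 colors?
Yes, G is 4-colorable

A valid 4-coloring: color 1: [5, 8, 11, 15, 16]; color 2: [4, 6, 7, 14]; color 3: [9, 10, 12, 13]; color 4: [3].
(χ(G) = 3 ≤ 4.)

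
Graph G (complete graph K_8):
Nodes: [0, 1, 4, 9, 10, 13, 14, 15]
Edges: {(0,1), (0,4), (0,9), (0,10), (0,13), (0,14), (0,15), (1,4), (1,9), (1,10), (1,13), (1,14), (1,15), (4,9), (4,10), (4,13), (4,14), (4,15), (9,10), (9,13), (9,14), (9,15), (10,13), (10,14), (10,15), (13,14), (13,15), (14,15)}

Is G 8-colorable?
Yes, G is 8-colorable

A valid 8-coloring: color 1: [1]; color 2: [10]; color 3: [9]; color 4: [4]; color 5: [13]; color 6: [14]; color 7: [0]; color 8: [15].
(χ(G) = 8 ≤ 8.)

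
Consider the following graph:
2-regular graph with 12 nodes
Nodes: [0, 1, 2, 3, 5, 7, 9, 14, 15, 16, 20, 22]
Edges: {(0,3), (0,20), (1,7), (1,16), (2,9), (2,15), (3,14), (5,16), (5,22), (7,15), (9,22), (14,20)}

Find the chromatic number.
χ(G) = 2

Clique number ω(G) = 2 (lower bound: χ ≥ ω).
The graph is bipartite (no odd cycle), so 2 colors suffice: χ(G) = 2.
A valid 2-coloring: color 1: [1, 3, 5, 9, 15, 20]; color 2: [0, 2, 7, 14, 16, 22].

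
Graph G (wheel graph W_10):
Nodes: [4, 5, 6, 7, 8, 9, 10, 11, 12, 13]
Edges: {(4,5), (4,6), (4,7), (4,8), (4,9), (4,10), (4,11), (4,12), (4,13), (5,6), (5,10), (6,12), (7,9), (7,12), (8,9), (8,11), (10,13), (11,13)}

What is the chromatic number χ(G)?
χ(G) = 4

Clique number ω(G) = 3 (lower bound: χ ≥ ω).
Odd cycle [5, 6, 12, 7, 9, 8, 11, 13, 10] needs 3 colors (χ ≥ 3).
Vertex 4 is adjacent to every vertex of [5, 6, 7, 8, 9, 10, 11, 12, 13], which already need 3 colors among themselves, so 4 needs a new color (χ ≥ 4).
The coloring below uses 4 colors, so χ(G) = 4.
A valid 4-coloring: color 1: [4]; color 2: [5, 9, 12, 13]; color 3: [6, 7, 8, 10]; color 4: [11].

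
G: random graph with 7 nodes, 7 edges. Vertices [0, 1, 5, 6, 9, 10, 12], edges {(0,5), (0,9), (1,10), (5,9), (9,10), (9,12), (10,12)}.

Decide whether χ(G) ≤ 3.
Yes, G is 3-colorable

A valid 3-coloring: color 1: [1, 6, 9]; color 2: [0, 10]; color 3: [5, 12].
(χ(G) = 3 ≤ 3.)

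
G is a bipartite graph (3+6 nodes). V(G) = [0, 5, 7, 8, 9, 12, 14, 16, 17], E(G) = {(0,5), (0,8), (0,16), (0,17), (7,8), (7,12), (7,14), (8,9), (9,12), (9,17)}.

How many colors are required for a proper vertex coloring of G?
χ(G) = 2

Clique number ω(G) = 2 (lower bound: χ ≥ ω).
The graph is bipartite (no odd cycle), so 2 colors suffice: χ(G) = 2.
A valid 2-coloring: color 1: [0, 7, 9]; color 2: [5, 8, 12, 14, 16, 17].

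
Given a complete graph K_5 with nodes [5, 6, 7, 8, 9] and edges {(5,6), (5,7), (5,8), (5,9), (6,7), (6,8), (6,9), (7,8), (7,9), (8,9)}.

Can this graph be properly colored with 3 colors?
No, G is not 3-colorable

The clique on vertices [5, 6, 7, 8, 9] has size 5 > 3, so it alone needs 5 colors.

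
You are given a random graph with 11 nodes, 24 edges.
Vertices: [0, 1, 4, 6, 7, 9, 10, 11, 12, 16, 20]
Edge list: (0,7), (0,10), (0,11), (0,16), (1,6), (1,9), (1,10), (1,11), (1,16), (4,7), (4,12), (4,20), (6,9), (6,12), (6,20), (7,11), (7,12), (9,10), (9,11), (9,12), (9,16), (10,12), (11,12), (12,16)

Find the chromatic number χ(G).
Clique number ω(G) = 3 (lower bound: χ ≥ ω).
The clique on [0, 7, 11] has size 3, forcing χ ≥ 3, and the coloring below uses 3 colors, so χ(G) = 3.
A valid 3-coloring: color 1: [0, 1, 12, 20]; color 2: [7, 9]; color 3: [4, 6, 10, 11, 16].

χ(G) = 3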